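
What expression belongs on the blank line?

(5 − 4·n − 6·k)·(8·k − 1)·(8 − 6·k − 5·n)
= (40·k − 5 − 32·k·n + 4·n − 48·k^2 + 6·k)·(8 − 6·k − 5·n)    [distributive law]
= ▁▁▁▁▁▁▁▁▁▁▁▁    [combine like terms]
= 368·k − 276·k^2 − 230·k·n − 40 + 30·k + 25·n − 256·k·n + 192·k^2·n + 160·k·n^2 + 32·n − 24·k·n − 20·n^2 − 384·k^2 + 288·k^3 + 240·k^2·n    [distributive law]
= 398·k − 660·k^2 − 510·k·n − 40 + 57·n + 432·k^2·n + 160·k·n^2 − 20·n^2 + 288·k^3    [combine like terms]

After combine like terms, the bracketed line is:

(46·k − 5 − 32·k·n + 4·n − 48·k^2)·(8 − 6·k − 5·n)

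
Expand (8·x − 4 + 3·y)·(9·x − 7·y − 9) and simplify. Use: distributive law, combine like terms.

72·x^2 − 29·x·y − 108·x + y + 36 − 21·y^2

(8·x − 4 + 3·y)·(9·x − 7·y − 9)
= 72·x^2 − 56·x·y − 72·x − 36·x + 28·y + 36 + 27·x·y − 21·y^2 − 27·y    [distributive law]
= 72·x^2 − 29·x·y − 108·x + y + 36 − 21·y^2    [combine like terms]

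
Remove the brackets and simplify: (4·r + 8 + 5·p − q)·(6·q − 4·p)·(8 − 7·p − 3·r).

48·q·r − 270·p·q·r − 72·q·r^2 − 32·p·r + 172·p^2·r + 48·p·r^2 + 384·q − 64·p·q − 256·p + 64·p^2 − 238·p^2·q + 140·p^3 − 48·q^2 + 42·p·q^2 + 18·q^2·r

(4·r + 8 + 5·p − q)·(6·q − 4·p)·(8 − 7·p − 3·r)
= (24·q·r − 16·p·r + 48·q − 32·p + 30·p·q − 20·p^2 − 6·q^2 + 4·p·q)·(8 − 7·p − 3·r)    [distributive law]
= (24·q·r − 16·p·r + 48·q − 32·p + 34·p·q − 20·p^2 − 6·q^2)·(8 − 7·p − 3·r)    [combine like terms]
= 192·q·r − 168·p·q·r − 72·q·r^2 − 128·p·r + 112·p^2·r + 48·p·r^2 + 384·q − 336·p·q − 144·q·r − 256·p + 224·p^2 + 96·p·r + 272·p·q − 238·p^2·q − 102·p·q·r − 160·p^2 + 140·p^3 + 60·p^2·r − 48·q^2 + 42·p·q^2 + 18·q^2·r    [distributive law]
= 48·q·r − 270·p·q·r − 72·q·r^2 − 32·p·r + 172·p^2·r + 48·p·r^2 + 384·q − 64·p·q − 256·p + 64·p^2 − 238·p^2·q + 140·p^3 − 48·q^2 + 42·p·q^2 + 18·q^2·r    [combine like terms]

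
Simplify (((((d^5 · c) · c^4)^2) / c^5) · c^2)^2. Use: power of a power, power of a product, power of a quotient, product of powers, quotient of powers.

(((((d^5 · c) · c^4)^2) / c^5) · c^2)^2
= (((((d^5 · c) · c^4)^2) / c^5)^2) · ((c^2)^2)    [power of a product]
= (((((d^5 · c) · c^4)^2)^2) / ((c^5)^2)) · ((c^2)^2)    [power of a quotient]
= ((((d^5 · c) · c^4)^4) / ((c^5)^2)) · ((c^2)^2)    [power of a power]
= ((((d^5 · c)^4) · ((c^4)^4)) / ((c^5)^2)) · ((c^2)^2)    [power of a product]
= (((((d^5)^4) · (c^4)) · ((c^4)^4)) / ((c^5)^2)) · ((c^2)^2)    [power of a product]
= (((d^20 · (c^4)) · ((c^4)^4)) / ((c^5)^2)) · ((c^2)^2)    [power of a power]
= (((d^20 · c^4) · c^16) / ((c^5)^2)) · ((c^2)^2)    [power of a power]
= (((d^20 · c^4) · c^16) / c^10) · ((c^2)^2)    [power of a power]
= (((d^20 · c^4) · c^16) / c^10) · c^4    [power of a power]
= c^14d^20    [quotient of powers; product of powers]

c^14d^20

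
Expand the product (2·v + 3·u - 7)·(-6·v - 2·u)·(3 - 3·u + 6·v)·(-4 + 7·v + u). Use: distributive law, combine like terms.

18·v² + 1800·v³ - 156·u·v² - 744·u·v³ + 114·u²·v² - 504·v⁴ + 852·u·v - 648·u²·v + 156·u³·v + 282·u² - 132·u³ + 18·u⁴ - 504·v - 168·u

(2·v + 3·u - 7)·(-6·v - 2·u)·(3 - 3·u + 6·v)·(-4 + 7·v + u)
= (-12·v² - 4·u·v - 18·u·v - 6·u² + 42·v + 14·u)·(3 - 3·u + 6·v)·(-4 + 7·v + u)    [distributive law]
= (-12·v² - 22·u·v - 6·u² + 42·v + 14·u)·(3 - 3·u + 6·v)·(-4 + 7·v + u)    [combine like terms]
= (-36·v² + 36·u·v² - 72·v³ - 66·u·v + 66·u²·v - 132·u·v² - 18·u² + 18·u³ - 36·u²·v + 126·v - 126·u·v + 252·v² + 42·u - 42·u² + 84·u·v)·(-4 + 7·v + u)    [distributive law]
= (216·v² - 96·u·v² - 72·v³ - 108·u·v + 30·u²·v - 60·u² + 18·u³ + 126·v + 42·u)·(-4 + 7·v + u)    [combine like terms]
= -864·v² + 1512·v³ + 216·u·v² + 384·u·v² - 672·u·v³ - 96·u²·v² + 288·v³ - 504·v⁴ - 72·u·v³ + 432·u·v - 756·u·v² - 108·u²·v - 120·u²·v + 210·u²·v² + 30·u³·v + 240·u² - 420·u²·v - 60·u³ - 72·u³ + 126·u³·v + 18·u⁴ - 504·v + 882·v² + 126·u·v - 168·u + 294·u·v + 42·u²    [distributive law]
= 18·v² + 1800·v³ - 156·u·v² - 744·u·v³ + 114·u²·v² - 504·v⁴ + 852·u·v - 648·u²·v + 156·u³·v + 282·u² - 132·u³ + 18·u⁴ - 504·v - 168·u    [combine like terms]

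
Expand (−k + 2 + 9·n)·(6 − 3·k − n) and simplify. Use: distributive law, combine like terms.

(−k + 2 + 9·n)·(6 − 3·k − n)
= −6·k + 3·k² + k·n + 12 − 6·k − 2·n + 54·n − 27·k·n − 9·n²    [distributive law]
= −12·k + 3·k² − 26·k·n + 12 + 52·n − 9·n²    [combine like terms]

−12·k + 3·k² − 26·k·n + 12 + 52·n − 9·n²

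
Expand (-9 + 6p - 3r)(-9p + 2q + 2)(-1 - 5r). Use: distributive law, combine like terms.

(-9 + 6p - 3r)(-9p + 2q + 2)(-1 - 5r)
= (81p - 18q - 18 - 54p² + 12pq + 12p + 27pr - 6qr - 6r)(-1 - 5r)    [distributive law]
= (93p - 18q - 18 - 54p² + 12pq + 27pr - 6qr - 6r)(-1 - 5r)    [combine like terms]
= -93p - 465pr + 18q + 90qr + 18 + 90r + 54p² + 270p²r - 12pq - 60pqr - 27pr - 135pr² + 6qr + 30qr² + 6r + 30r²    [distributive law]
= -93p - 492pr + 18q + 96qr + 18 + 96r + 54p² + 270p²r - 12pq - 60pqr - 135pr² + 30qr² + 30r²    [combine like terms]

-93p - 492pr + 18q + 96qr + 18 + 96r + 54p² + 270p²r - 12pq - 60pqr - 135pr² + 30qr² + 30r²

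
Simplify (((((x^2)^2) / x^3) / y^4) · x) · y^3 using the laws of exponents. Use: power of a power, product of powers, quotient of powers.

(((((x^2)^2) / x^3) / y^4) · x) · y^3
= (((x^4 / x^3) / y^4) · x) · y^3    [power of a power]
= ((x / y^4) · x) · y^3    [quotient of powers]
= x^2·y^(-1)    [quotient of powers; product of powers]

x^2·y^(-1)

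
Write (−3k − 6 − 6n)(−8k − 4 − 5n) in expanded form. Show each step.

24k^2 + 60k + 63kn + 24 + 54n + 30n^2

(−3k − 6 − 6n)(−8k − 4 − 5n)
= 24k^2 + 12k + 15kn + 48k + 24 + 30n + 48kn + 24n + 30n^2    [distributive law]
= 24k^2 + 60k + 63kn + 24 + 54n + 30n^2    [combine like terms]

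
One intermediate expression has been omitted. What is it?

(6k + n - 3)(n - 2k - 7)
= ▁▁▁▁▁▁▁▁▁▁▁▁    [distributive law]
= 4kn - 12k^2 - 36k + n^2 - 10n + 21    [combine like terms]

By distributive law:

6kn - 12k^2 - 42k + n^2 - 2kn - 7n - 3n + 6k + 21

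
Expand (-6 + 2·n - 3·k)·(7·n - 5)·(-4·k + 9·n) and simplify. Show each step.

(-6 + 2·n - 3·k)·(7·n - 5)·(-4·k + 9·n)
= (-42·n + 30 + 14·n^2 - 10·n - 21·k·n + 15·k)·(-4·k + 9·n)    [distributive law]
= (-52·n + 30 + 14·n^2 - 21·k·n + 15·k)·(-4·k + 9·n)    [combine like terms]
= 208·k·n - 468·n^2 - 120·k + 270·n - 56·k·n^2 + 126·n^3 + 84·k^2·n - 189·k·n^2 - 60·k^2 + 135·k·n    [distributive law]
= 343·k·n - 468·n^2 - 120·k + 270·n - 245·k·n^2 + 126·n^3 + 84·k^2·n - 60·k^2    [combine like terms]

343·k·n - 468·n^2 - 120·k + 270·n - 245·k·n^2 + 126·n^3 + 84·k^2·n - 60·k^2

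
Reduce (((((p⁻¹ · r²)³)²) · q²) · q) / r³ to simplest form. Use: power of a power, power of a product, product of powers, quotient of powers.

p⁻⁶q³r⁹

(((((p⁻¹ · r²)³)²) · q²) · q) / r³
= ((((p⁻¹ · r²)⁶) · q²) · q) / r³    [power of a power]
= (((((p⁻¹)⁶) · ((r²)⁶)) · q²) · q) / r³    [power of a product]
= (((p⁻⁶ · ((r²)⁶)) · q²) · q) / r³    [power of a power]
= (((p⁻⁶ · r¹²) · q²) · q) / r³    [power of a power]
= p⁻⁶q³r⁹    [quotient of powers; product of powers]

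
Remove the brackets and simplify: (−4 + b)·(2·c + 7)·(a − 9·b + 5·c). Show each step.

−8·a·c + 107·b·c − 40·c² − 28·a + 252·b − 140·c + 2·a·b·c − 18·b²·c + 10·b·c² + 7·a·b − 63·b²

(−4 + b)·(2·c + 7)·(a − 9·b + 5·c)
= (−8·c − 28 + 2·b·c + 7·b)·(a − 9·b + 5·c)    [distributive law]
= −8·a·c + 72·b·c − 40·c² − 28·a + 252·b − 140·c + 2·a·b·c − 18·b²·c + 10·b·c² + 7·a·b − 63·b² + 35·b·c    [distributive law]
= −8·a·c + 107·b·c − 40·c² − 28·a + 252·b − 140·c + 2·a·b·c − 18·b²·c + 10·b·c² + 7·a·b − 63·b²    [combine like terms]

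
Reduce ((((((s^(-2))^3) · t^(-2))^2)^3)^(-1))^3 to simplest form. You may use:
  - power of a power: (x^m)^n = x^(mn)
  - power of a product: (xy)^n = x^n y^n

s^108t^36

((((((s^(-2))^3) · t^(-2))^2)^3)^(-1))^3
= (((((s^(-2))^3) · t^(-2))^2)^3)^(-3)    [power of a power]
= ((((s^(-2))^3) · t^(-2))^2)^(-9)    [power of a power]
= (((s^(-2))^3) · t^(-2))^(-18)    [power of a power]
= (((s^(-2))^3)^(-18)) · ((t^(-2))^(-18))    [power of a product]
= ((s^(-2))^(-54)) · ((t^(-2))^(-18))    [power of a power]
= s^108 · ((t^(-2))^(-18))    [power of a power]
= s^108 · t^36    [power of a power]
= s^108t^36    [rearrange]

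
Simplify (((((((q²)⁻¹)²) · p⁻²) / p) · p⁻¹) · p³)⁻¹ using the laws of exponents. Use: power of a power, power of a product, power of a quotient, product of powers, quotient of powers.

pq⁴

(((((((q²)⁻¹)²) · p⁻²) / p) · p⁻¹) · p³)⁻¹
= (((((((q²)⁻¹)²) · p⁻²) / p) · p⁻¹)⁻¹) · ((p³)⁻¹)    [power of a product]
= (((((((q²)⁻¹)²) · p⁻²) / p)⁻¹) · ((p⁻¹)⁻¹)) · ((p³)⁻¹)    [power of a product]
= (((((((q²)⁻¹)²) · p⁻²)⁻¹) / (p⁻¹)) · ((p⁻¹)⁻¹)) · ((p³)⁻¹)    [power of a quotient]
= (((((((q²)⁻¹)²)⁻¹) · ((p⁻²)⁻¹)) / (p⁻¹)) · ((p⁻¹)⁻¹)) · ((p³)⁻¹)    [power of a product]
= ((((((q²)⁻¹)⁻²) · ((p⁻²)⁻¹)) / (p⁻¹)) · ((p⁻¹)⁻¹)) · ((p³)⁻¹)    [power of a power]
= (((((q²)²) · ((p⁻²)⁻¹)) / (p⁻¹)) · ((p⁻¹)⁻¹)) · ((p³)⁻¹)    [power of a power]
= (((q⁴ · ((p⁻²)⁻¹)) / (p⁻¹)) · ((p⁻¹)⁻¹)) · ((p³)⁻¹)    [power of a power]
= (((q⁴ · p²) / (p⁻¹)) · ((p⁻¹)⁻¹)) · ((p³)⁻¹)    [power of a power]
= (((q⁴ · p²) / p⁻¹) · p) · ((p³)⁻¹)    [power of a power]
= (((q⁴ · p²) / p⁻¹) · p) · p⁻³    [power of a power]
= pq⁴    [quotient of powers; product of powers]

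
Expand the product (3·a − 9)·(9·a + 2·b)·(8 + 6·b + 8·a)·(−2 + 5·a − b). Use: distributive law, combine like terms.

(3·a − 9)·(9·a + 2·b)·(8 + 6·b + 8·a)·(−2 + 5·a − b)
= (27·a² + 6·a·b − 81·a − 18·b)·(8 + 6·b + 8·a)·(−2 + 5·a − b)    [distributive law]
= (216·a² + 162·a²·b + 216·a³ + 48·a·b + 36·a·b² + 48·a²·b − 648·a − 486·a·b − 648·a² − 144·b − 108·b² − 144·a·b)·(−2 + 5·a − b)    [distributive law]
= (−432·a² + 210·a²·b + 216·a³ − 582·a·b + 36·a·b² − 648·a − 144·b − 108·b²)·(−2 + 5·a − b)    [combine like terms]
= 864·a² − 2160·a³ + 432·a²·b − 420·a²·b + 1050·a³·b − 210·a²·b² − 432·a³ + 1080·a⁴ − 216·a³·b + 1164·a·b − 2910·a²·b + 582·a·b² − 72·a·b² + 180·a²·b² − 36·a·b³ + 1296·a − 3240·a² + 648·a·b + 288·b − 720·a·b + 144·b² + 216·b² − 540·a·b² + 108·b³    [distributive law]
= −2376·a² − 2592·a³ − 2898·a²·b + 834·a³·b − 30·a²·b² + 1080·a⁴ + 1092·a·b − 30·a·b² − 36·a·b³ + 1296·a + 288·b + 360·b² + 108·b³    [combine like terms]

−2376·a² − 2592·a³ − 2898·a²·b + 834·a³·b − 30·a²·b² + 1080·a⁴ + 1092·a·b − 30·a·b² − 36·a·b³ + 1296·a + 288·b + 360·b² + 108·b³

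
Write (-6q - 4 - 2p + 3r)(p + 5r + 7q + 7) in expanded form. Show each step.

-20pq - 9qr - 42q^2 - 70q - 18p + r - 28 - 2p^2 - 7pr + 15r^2

(-6q - 4 - 2p + 3r)(p + 5r + 7q + 7)
= -6pq - 30qr - 42q^2 - 42q - 4p - 20r - 28q - 28 - 2p^2 - 10pr - 14pq - 14p + 3pr + 15r^2 + 21qr + 21r    [distributive law]
= -20pq - 9qr - 42q^2 - 70q - 18p + r - 28 - 2p^2 - 7pr + 15r^2    [combine like terms]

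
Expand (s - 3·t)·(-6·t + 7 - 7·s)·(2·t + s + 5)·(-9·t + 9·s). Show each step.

-108·s·t^3 + 423·s^2·t^2 + 72·s^3·t - 180·s·t^2 + 864·s^2·t - 252·s^3 - 1260·s·t + 315·s^2 - 63·s^4 - 324·t^4 - 432·t^3 + 945·t^2

(s - 3·t)·(-6·t + 7 - 7·s)·(2·t + s + 5)·(-9·t + 9·s)
= (-6·s·t + 7·s - 7·s^2 + 18·t^2 - 21·t + 21·s·t)·(2·t + s + 5)·(-9·t + 9·s)    [distributive law]
= (15·s·t + 7·s - 7·s^2 + 18·t^2 - 21·t)·(2·t + s + 5)·(-9·t + 9·s)    [combine like terms]
= (30·s·t^2 + 15·s^2·t + 75·s·t + 14·s·t + 7·s^2 + 35·s - 14·s^2·t - 7·s^3 - 35·s^2 + 36·t^3 + 18·s·t^2 + 90·t^2 - 42·t^2 - 21·s·t - 105·t)·(-9·t + 9·s)    [distributive law]
= (48·s·t^2 + s^2·t + 68·s·t - 28·s^2 + 35·s - 7·s^3 + 36·t^3 + 48·t^2 - 105·t)·(-9·t + 9·s)    [combine like terms]
= -432·s·t^3 + 432·s^2·t^2 - 9·s^2·t^2 + 9·s^3·t - 612·s·t^2 + 612·s^2·t + 252·s^2·t - 252·s^3 - 315·s·t + 315·s^2 + 63·s^3·t - 63·s^4 - 324·t^4 + 324·s·t^3 - 432·t^3 + 432·s·t^2 + 945·t^2 - 945·s·t    [distributive law]
= -108·s·t^3 + 423·s^2·t^2 + 72·s^3·t - 180·s·t^2 + 864·s^2·t - 252·s^3 - 1260·s·t + 315·s^2 - 63·s^4 - 324·t^4 - 432·t^3 + 945·t^2    [combine like terms]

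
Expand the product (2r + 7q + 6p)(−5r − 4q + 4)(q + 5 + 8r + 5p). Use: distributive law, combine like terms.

(2r + 7q + 6p)(−5r − 4q + 4)(q + 5 + 8r + 5p)
= (−10r^2 − 8qr + 8r − 35qr − 28q^2 + 28q − 30pr − 24pq + 24p)(q + 5 + 8r + 5p)    [distributive law]
= (−10r^2 − 43qr + 8r − 28q^2 + 28q − 30pr − 24pq + 24p)(q + 5 + 8r + 5p)    [combine like terms]
= −10qr^2 − 50r^2 − 80r^3 − 50pr^2 − 43q^2r − 215qr − 344qr^2 − 215pqr + 8qr + 40r + 64r^2 + 40pr − 28q^3 − 140q^2 − 224q^2r − 140pq^2 + 28q^2 + 140q + 224qr + 140pq − 30pqr − 150pr − 240pr^2 − 150p^2r − 24pq^2 − 120pq − 192pqr − 120p^2q + 24pq + 120p + 192pr + 120p^2    [distributive law]
= −354qr^2 + 14r^2 − 80r^3 − 290pr^2 − 267q^2r + 17qr − 437pqr + 40r + 82pr − 28q^3 − 112q^2 − 164pq^2 + 140q + 44pq − 150p^2r − 120p^2q + 120p + 120p^2    [combine like terms]

−354qr^2 + 14r^2 − 80r^3 − 290pr^2 − 267q^2r + 17qr − 437pqr + 40r + 82pr − 28q^3 − 112q^2 − 164pq^2 + 140q + 44pq − 150p^2r − 120p^2q + 120p + 120p^2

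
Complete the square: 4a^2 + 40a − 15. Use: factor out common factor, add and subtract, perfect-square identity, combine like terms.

4a^2 + 40a − 15
= 4(a^2 + 10a) − 15    [factor out 4 from the a-terms]
= 4(a^2 + 10a + 25 − 25) − 15    [add and subtract 25 inside the bracket]
= 4(a + 5)^2 − 100 − 15    [perfect-square identity]
= 4(a + 5)^2 − 115    [combine constants]

4(a + 5)^2 − 115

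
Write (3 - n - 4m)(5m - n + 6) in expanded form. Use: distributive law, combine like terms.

(3 - n - 4m)(5m - n + 6)
= 15m - 3n + 18 - 5mn + n² - 6n - 20m² + 4mn - 24m    [distributive law]
= -9m - 9n + 18 - mn + n² - 20m²    [combine like terms]

-9m - 9n + 18 - mn + n² - 20m²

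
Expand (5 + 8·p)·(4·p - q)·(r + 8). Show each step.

20·p·r + 160·p - 5·q·r - 40·q + 32·p^2·r + 256·p^2 - 8·p·q·r - 64·p·q

(5 + 8·p)·(4·p - q)·(r + 8)
= (20·p - 5·q + 32·p^2 - 8·p·q)·(r + 8)    [distributive law]
= 20·p·r + 160·p - 5·q·r - 40·q + 32·p^2·r + 256·p^2 - 8·p·q·r - 64·p·q    [distributive law]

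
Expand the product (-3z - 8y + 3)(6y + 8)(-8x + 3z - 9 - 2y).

(-3z - 8y + 3)(6y + 8)(-8x + 3z - 9 - 2y)
= (-18yz - 24z - 48y^2 - 64y + 18y + 24)(-8x + 3z - 9 - 2y)    [distributive law]
= (-18yz - 24z - 48y^2 - 46y + 24)(-8x + 3z - 9 - 2y)    [combine like terms]
= 144xyz - 54yz^2 + 162yz + 36y^2z + 192xz - 72z^2 + 216z + 48yz + 384xy^2 - 144y^2z + 432y^2 + 96y^3 + 368xy - 138yz + 414y + 92y^2 - 192x + 72z - 216 - 48y    [distributive law]
= 144xyz - 54yz^2 + 72yz - 108y^2z + 192xz - 72z^2 + 288z + 384xy^2 + 524y^2 + 96y^3 + 368xy + 366y - 192x - 216    [combine like terms]

144xyz - 54yz^2 + 72yz - 108y^2z + 192xz - 72z^2 + 288z + 384xy^2 + 524y^2 + 96y^3 + 368xy + 366y - 192x - 216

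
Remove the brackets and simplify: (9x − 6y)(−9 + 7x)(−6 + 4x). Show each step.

(9x − 6y)(−9 + 7x)(−6 + 4x)
= (−81x + 63x² + 54y − 42xy)(−6 + 4x)    [distributive law]
= 486x − 324x² − 378x² + 252x³ − 324y + 216xy + 252xy − 168x²y    [distributive law]
= 486x − 702x² + 252x³ − 324y + 468xy − 168x²y    [combine like terms]

486x − 702x² + 252x³ − 324y + 468xy − 168x²y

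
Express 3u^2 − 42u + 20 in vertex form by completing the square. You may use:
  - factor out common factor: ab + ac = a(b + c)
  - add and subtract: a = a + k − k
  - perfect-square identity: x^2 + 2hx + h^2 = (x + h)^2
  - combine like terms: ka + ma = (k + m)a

3u^2 − 42u + 20
= 3(u^2 − 14u) + 20    [factor out 3 from the u-terms]
= 3(u^2 − 14u + 49 − 49) + 20    [add and subtract 49 inside the bracket]
= 3(u − 7)^2 − 147 + 20    [perfect-square identity]
= 3(u − 7)^2 − 127    [combine constants]

3(u − 7)^2 − 127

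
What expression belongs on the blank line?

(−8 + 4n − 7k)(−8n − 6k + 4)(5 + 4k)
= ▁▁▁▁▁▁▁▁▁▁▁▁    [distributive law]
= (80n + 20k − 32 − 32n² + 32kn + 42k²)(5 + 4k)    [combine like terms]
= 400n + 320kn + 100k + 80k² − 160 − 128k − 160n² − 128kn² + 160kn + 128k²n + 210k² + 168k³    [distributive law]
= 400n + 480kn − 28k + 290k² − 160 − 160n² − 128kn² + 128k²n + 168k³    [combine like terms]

After distributive law, the bracketed line is:

(64n + 48k − 32 − 32n² − 24kn + 16n + 56kn + 42k² − 28k)(5 + 4k)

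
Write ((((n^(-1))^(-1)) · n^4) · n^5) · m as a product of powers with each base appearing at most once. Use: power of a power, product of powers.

mn^10

((((n^(-1))^(-1)) · n^4) · n^5) · m
= ((n · n^4) · n^5) · m    [power of a power]
= (n^5 · n^5) · m    [product of powers]
= n^10 · m    [product of powers]
= mn^10    [rearrange]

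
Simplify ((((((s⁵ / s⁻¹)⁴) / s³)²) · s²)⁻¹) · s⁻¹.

((((((s⁵ / s⁻¹)⁴) / s³)²) · s²)⁻¹) · s⁻¹
= ((((((s⁵ / s⁻¹)⁴) / s³)²)⁻¹) · ((s²)⁻¹)) · s⁻¹    [power of a product]
= (((((s⁵ / s⁻¹)⁴) / s³)⁻²) · ((s²)⁻¹)) · s⁻¹    [power of a power]
= (((((s⁵ / s⁻¹)⁴)⁻²) / ((s³)⁻²)) · ((s²)⁻¹)) · s⁻¹    [power of a quotient]
= ((((s⁵ / s⁻¹)⁻⁸) / ((s³)⁻²)) · ((s²)⁻¹)) · s⁻¹    [power of a power]
= (((((s⁵)⁻⁸) / ((s⁻¹)⁻⁸)) / ((s³)⁻²)) · ((s²)⁻¹)) · s⁻¹    [power of a quotient]
= (((s⁻⁴⁰ / ((s⁻¹)⁻⁸)) / ((s³)⁻²)) · ((s²)⁻¹)) · s⁻¹    [power of a power]
= (((s⁻⁴⁰ / s⁸) / ((s³)⁻²)) · ((s²)⁻¹)) · s⁻¹    [power of a power]
= ((s⁻⁴⁸ / ((s³)⁻²)) · ((s²)⁻¹)) · s⁻¹    [quotient of powers]
= ((s⁻⁴⁸ / s⁻⁶) · ((s²)⁻¹)) · s⁻¹    [power of a power]
= (s⁻⁴² · ((s²)⁻¹)) · s⁻¹    [quotient of powers]
= (s⁻⁴² · s⁻²) · s⁻¹    [power of a power]
= s⁻⁴⁴ · s⁻¹    [product of powers]
= s⁻⁴⁵    [product of powers]

s⁻⁴⁵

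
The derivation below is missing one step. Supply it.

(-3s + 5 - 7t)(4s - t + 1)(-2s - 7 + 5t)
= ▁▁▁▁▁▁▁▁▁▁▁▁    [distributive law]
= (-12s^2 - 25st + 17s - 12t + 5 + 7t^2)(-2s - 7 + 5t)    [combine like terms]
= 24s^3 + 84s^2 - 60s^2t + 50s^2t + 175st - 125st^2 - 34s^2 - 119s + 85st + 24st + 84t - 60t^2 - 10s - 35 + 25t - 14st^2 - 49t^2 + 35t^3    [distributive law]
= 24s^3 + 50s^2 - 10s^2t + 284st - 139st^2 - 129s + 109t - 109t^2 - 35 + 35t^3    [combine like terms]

After distributive law, the bracketed line is:

(-12s^2 + 3st - 3s + 20s - 5t + 5 - 28st + 7t^2 - 7t)(-2s - 7 + 5t)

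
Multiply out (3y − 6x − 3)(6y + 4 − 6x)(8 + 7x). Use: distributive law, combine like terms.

144y² + 126xy² − 48y − 474xy − 378x²y − 132x + 246x² + 252x³ − 96

(3y − 6x − 3)(6y + 4 − 6x)(8 + 7x)
= (18y² + 12y − 18xy − 36xy − 24x + 36x² − 18y − 12 + 18x)(8 + 7x)    [distributive law]
= (18y² − 6y − 54xy − 6x + 36x² − 12)(8 + 7x)    [combine like terms]
= 144y² + 126xy² − 48y − 42xy − 432xy − 378x²y − 48x − 42x² + 288x² + 252x³ − 96 − 84x    [distributive law]
= 144y² + 126xy² − 48y − 474xy − 378x²y − 132x + 246x² + 252x³ − 96    [combine like terms]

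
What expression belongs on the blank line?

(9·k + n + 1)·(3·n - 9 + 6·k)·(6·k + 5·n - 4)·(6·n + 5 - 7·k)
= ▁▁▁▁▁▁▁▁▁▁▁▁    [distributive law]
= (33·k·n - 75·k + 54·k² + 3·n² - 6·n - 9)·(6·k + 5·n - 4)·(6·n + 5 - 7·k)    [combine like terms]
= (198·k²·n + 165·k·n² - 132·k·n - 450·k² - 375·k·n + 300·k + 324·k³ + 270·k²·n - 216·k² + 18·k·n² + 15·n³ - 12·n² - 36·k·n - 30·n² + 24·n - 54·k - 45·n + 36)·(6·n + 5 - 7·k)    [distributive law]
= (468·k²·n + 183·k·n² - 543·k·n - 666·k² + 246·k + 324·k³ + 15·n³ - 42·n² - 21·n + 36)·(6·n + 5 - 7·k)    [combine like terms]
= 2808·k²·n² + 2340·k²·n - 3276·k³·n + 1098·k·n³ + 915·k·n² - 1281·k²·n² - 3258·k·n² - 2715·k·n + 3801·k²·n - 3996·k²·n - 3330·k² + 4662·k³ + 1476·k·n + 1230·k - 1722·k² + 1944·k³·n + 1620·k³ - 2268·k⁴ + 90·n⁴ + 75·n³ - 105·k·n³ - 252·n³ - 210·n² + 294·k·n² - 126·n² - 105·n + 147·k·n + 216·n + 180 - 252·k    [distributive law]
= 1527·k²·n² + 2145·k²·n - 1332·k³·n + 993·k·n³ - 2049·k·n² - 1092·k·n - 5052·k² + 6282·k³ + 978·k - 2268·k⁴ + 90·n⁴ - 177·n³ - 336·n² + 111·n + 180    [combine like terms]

Applying distributive law to the line above:

(27·k·n - 81·k + 54·k² + 3·n² - 9·n + 6·k·n + 3·n - 9 + 6·k)·(6·k + 5·n - 4)·(6·n + 5 - 7·k)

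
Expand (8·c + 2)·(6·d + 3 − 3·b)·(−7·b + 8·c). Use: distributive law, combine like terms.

−336·b·c·d + 384·c^2·d − 216·b·c + 192·c^2 + 168·b^2·c − 192·b·c^2 − 84·b·d + 96·c·d − 42·b + 48·c + 42·b^2

(8·c + 2)·(6·d + 3 − 3·b)·(−7·b + 8·c)
= (48·c·d + 24·c − 24·b·c + 12·d + 6 − 6·b)·(−7·b + 8·c)    [distributive law]
= −336·b·c·d + 384·c^2·d − 168·b·c + 192·c^2 + 168·b^2·c − 192·b·c^2 − 84·b·d + 96·c·d − 42·b + 48·c + 42·b^2 − 48·b·c    [distributive law]
= −336·b·c·d + 384·c^2·d − 216·b·c + 192·c^2 + 168·b^2·c − 192·b·c^2 − 84·b·d + 96·c·d − 42·b + 48·c + 42·b^2    [combine like terms]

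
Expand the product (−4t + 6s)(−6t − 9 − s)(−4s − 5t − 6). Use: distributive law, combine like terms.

64st^2 − 120t^3 − 324t^2 + 318st − 216t + 158s^2t + 252s^2 + 324s + 24s^3

(−4t + 6s)(−6t − 9 − s)(−4s − 5t − 6)
= (24t^2 + 36t + 4st − 36st − 54s − 6s^2)(−4s − 5t − 6)    [distributive law]
= (24t^2 + 36t − 32st − 54s − 6s^2)(−4s − 5t − 6)    [combine like terms]
= −96st^2 − 120t^3 − 144t^2 − 144st − 180t^2 − 216t + 128s^2t + 160st^2 + 192st + 216s^2 + 270st + 324s + 24s^3 + 30s^2t + 36s^2    [distributive law]
= 64st^2 − 120t^3 − 324t^2 + 318st − 216t + 158s^2t + 252s^2 + 324s + 24s^3    [combine like terms]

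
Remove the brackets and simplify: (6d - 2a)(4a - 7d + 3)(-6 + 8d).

(6d - 2a)(4a - 7d + 3)(-6 + 8d)
= (24ad - 42d² + 18d - 8a² + 14ad - 6a)(-6 + 8d)    [distributive law]
= (38ad - 42d² + 18d - 8a² - 6a)(-6 + 8d)    [combine like terms]
= -228ad + 304ad² + 252d² - 336d³ - 108d + 144d² + 48a² - 64a²d + 36a - 48ad    [distributive law]
= -276ad + 304ad² + 396d² - 336d³ - 108d + 48a² - 64a²d + 36a    [combine like terms]

-276ad + 304ad² + 396d² - 336d³ - 108d + 48a² - 64a²d + 36a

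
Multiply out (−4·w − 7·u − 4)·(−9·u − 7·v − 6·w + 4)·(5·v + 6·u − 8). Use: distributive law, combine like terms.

(−4·w − 7·u − 4)·(−9·u − 7·v − 6·w + 4)·(5·v + 6·u − 8)
= (36·u·w + 28·v·w + 24·w^2 − 16·w + 63·u^2 + 49·u·v + 42·u·w − 28·u + 36·u + 28·v + 24·w − 16)·(5·v + 6·u − 8)    [distributive law]
= (78·u·w + 28·v·w + 24·w^2 + 8·w + 63·u^2 + 49·u·v + 8·u + 28·v − 16)·(5·v + 6·u − 8)    [combine like terms]
= 390·u·v·w + 468·u^2·w − 624·u·w + 140·v^2·w + 168·u·v·w − 224·v·w + 120·v·w^2 + 144·u·w^2 − 192·w^2 + 40·v·w + 48·u·w − 64·w + 315·u^2·v + 378·u^3 − 504·u^2 + 245·u·v^2 + 294·u^2·v − 392·u·v + 40·u·v + 48·u^2 − 64·u + 140·v^2 + 168·u·v − 224·v − 80·v − 96·u + 128    [distributive law]
= 558·u·v·w + 468·u^2·w − 576·u·w + 140·v^2·w − 184·v·w + 120·v·w^2 + 144·u·w^2 − 192·w^2 − 64·w + 609·u^2·v + 378·u^3 − 456·u^2 + 245·u·v^2 − 184·u·v − 160·u + 140·v^2 − 304·v + 128    [combine like terms]

558·u·v·w + 468·u^2·w − 576·u·w + 140·v^2·w − 184·v·w + 120·v·w^2 + 144·u·w^2 − 192·w^2 − 64·w + 609·u^2·v + 378·u^3 − 456·u^2 + 245·u·v^2 − 184·u·v − 160·u + 140·v^2 − 304·v + 128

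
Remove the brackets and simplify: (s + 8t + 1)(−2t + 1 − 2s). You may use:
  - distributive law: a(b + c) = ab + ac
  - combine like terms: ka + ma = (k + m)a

(s + 8t + 1)(−2t + 1 − 2s)
= −2st + s − 2s^2 − 16t^2 + 8t − 16st − 2t + 1 − 2s    [distributive law]
= −18st − s − 2s^2 − 16t^2 + 6t + 1    [combine like terms]

−18st − s − 2s^2 − 16t^2 + 6t + 1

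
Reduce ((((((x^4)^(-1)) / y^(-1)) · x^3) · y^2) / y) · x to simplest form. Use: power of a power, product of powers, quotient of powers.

((((((x^4)^(-1)) / y^(-1)) · x^3) · y^2) / y) · x
= ((((x^(-4) / y^(-1)) · x^3) · y^2) / y) · x    [power of a power]
= y^2    [quotient of powers; product of powers]

y^2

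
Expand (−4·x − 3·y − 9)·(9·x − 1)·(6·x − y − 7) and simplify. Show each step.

−216·x³ − 126·x²·y − 210·x² + 284·x·y + 593·x + 27·x·y² − 3·y² − 30·y − 63

(−4·x − 3·y − 9)·(9·x − 1)·(6·x − y − 7)
= (−36·x² + 4·x − 27·x·y + 3·y − 81·x + 9)·(6·x − y − 7)    [distributive law]
= (−36·x² − 77·x − 27·x·y + 3·y + 9)·(6·x − y − 7)    [combine like terms]
= −216·x³ + 36·x²·y + 252·x² − 462·x² + 77·x·y + 539·x − 162·x²·y + 27·x·y² + 189·x·y + 18·x·y − 3·y² − 21·y + 54·x − 9·y − 63    [distributive law]
= −216·x³ − 126·x²·y − 210·x² + 284·x·y + 593·x + 27·x·y² − 3·y² − 30·y − 63    [combine like terms]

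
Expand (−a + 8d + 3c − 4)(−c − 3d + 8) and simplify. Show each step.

(−a + 8d + 3c − 4)(−c − 3d + 8)
= ac + 3ad − 8a − 8cd − 24d^2 + 64d − 3c^2 − 9cd + 24c + 4c + 12d − 32    [distributive law]
= ac + 3ad − 8a − 17cd − 24d^2 + 76d − 3c^2 + 28c − 32    [combine like terms]

ac + 3ad − 8a − 17cd − 24d^2 + 76d − 3c^2 + 28c − 32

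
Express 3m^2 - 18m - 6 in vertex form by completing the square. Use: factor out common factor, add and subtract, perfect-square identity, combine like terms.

3(m - 3)^2 - 33

3m^2 - 18m - 6
= 3(m^2 - 6m) - 6    [factor out 3 from the m-terms]
= 3(m^2 - 6m + 9 - 9) - 6    [add and subtract 9 inside the bracket]
= 3(m - 3)^2 - 27 - 6    [perfect-square identity]
= 3(m - 3)^2 - 33    [combine constants]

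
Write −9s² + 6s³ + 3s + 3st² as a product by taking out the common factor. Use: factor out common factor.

3s(−3s + 2s² + 1 + t²)

−9s² + 6s³ + 3s + 3st²
= 3(−3s² + 2s³ + s + st²)    [factor out 3]
= 3s(−3s + 2s² + 1 + t²)    [factor out s]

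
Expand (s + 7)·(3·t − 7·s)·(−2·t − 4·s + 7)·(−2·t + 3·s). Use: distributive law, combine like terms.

(s + 7)·(3·t − 7·s)·(−2·t − 4·s + 7)·(−2·t + 3·s)
= (3·s·t − 7·s² + 21·t − 49·s)·(−2·t − 4·s + 7)·(−2·t + 3·s)    [distributive law]
= (−6·s·t² − 12·s²·t + 21·s·t + 14·s²·t + 28·s³ − 49·s² − 42·t² − 84·s·t + 147·t + 98·s·t + 196·s² − 343·s)·(−2·t + 3·s)    [distributive law]
= (−6·s·t² + 2·s²·t + 35·s·t + 28·s³ + 147·s² − 42·t² + 147·t − 343·s)·(−2·t + 3·s)    [combine like terms]
= 12·s·t³ − 18·s²·t² − 4·s²·t² + 6·s³·t − 70·s·t² + 105·s²·t − 56·s³·t + 84·s⁴ − 294·s²·t + 441·s³ + 84·t³ − 126·s·t² − 294·t² + 441·s·t + 686·s·t − 1029·s²    [distributive law]
= 12·s·t³ − 22·s²·t² − 50·s³·t − 196·s·t² − 189·s²·t + 84·s⁴ + 441·s³ + 84·t³ − 294·t² + 1127·s·t − 1029·s²    [combine like terms]

12·s·t³ − 22·s²·t² − 50·s³·t − 196·s·t² − 189·s²·t + 84·s⁴ + 441·s³ + 84·t³ − 294·t² + 1127·s·t − 1029·s²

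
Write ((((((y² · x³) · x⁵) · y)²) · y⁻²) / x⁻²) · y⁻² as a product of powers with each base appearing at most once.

((((((y² · x³) · x⁵) · y)²) · y⁻²) / x⁻²) · y⁻²
= ((((((y² · x³) · x⁵)²) · (y²)) · y⁻²) / x⁻²) · y⁻²    [power of a product]
= ((((((y² · x³)²) · ((x⁵)²)) · (y²)) · y⁻²) / x⁻²) · y⁻²    [power of a product]
= (((((((y²)²) · ((x³)²)) · ((x⁵)²)) · (y²)) · y⁻²) / x⁻²) · y⁻²    [power of a product]
= (((((y⁴ · ((x³)²)) · ((x⁵)²)) · (y²)) · y⁻²) / x⁻²) · y⁻²    [power of a power]
= (((((y⁴ · x⁶) · ((x⁵)²)) · (y²)) · y⁻²) / x⁻²) · y⁻²    [power of a power]
= (((((y⁴ · x⁶) · x¹⁰) · (y²)) · y⁻²) / x⁻²) · y⁻²    [power of a power]
= x¹⁸y²    [quotient of powers; product of powers]

x¹⁸y²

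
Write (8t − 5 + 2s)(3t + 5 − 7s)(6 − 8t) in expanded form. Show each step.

−56t^2 − 192t^3 + 350t − 660st + 400st^2 − 150 + 270s − 84s^2 + 112s^2t

(8t − 5 + 2s)(3t + 5 − 7s)(6 − 8t)
= (24t^2 + 40t − 56st − 15t − 25 + 35s + 6st + 10s − 14s^2)(6 − 8t)    [distributive law]
= (24t^2 + 25t − 50st − 25 + 45s − 14s^2)(6 − 8t)    [combine like terms]
= 144t^2 − 192t^3 + 150t − 200t^2 − 300st + 400st^2 − 150 + 200t + 270s − 360st − 84s^2 + 112s^2t    [distributive law]
= −56t^2 − 192t^3 + 350t − 660st + 400st^2 − 150 + 270s − 84s^2 + 112s^2t    [combine like terms]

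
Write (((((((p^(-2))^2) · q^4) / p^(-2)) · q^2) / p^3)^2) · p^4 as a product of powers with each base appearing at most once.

(((((((p^(-2))^2) · q^4) / p^(-2)) · q^2) / p^3)^2) · p^4
= (((((((p^(-2))^2) · q^4) / p^(-2)) · q^2)^2) / ((p^3)^2)) · p^4    [power of a quotient]
= (((((((p^(-2))^2) · q^4) / p^(-2))^2) · ((q^2)^2)) / ((p^3)^2)) · p^4    [power of a product]
= (((((((p^(-2))^2) · q^4)^2) / ((p^(-2))^2)) · ((q^2)^2)) / ((p^3)^2)) · p^4    [power of a quotient]
= (((((((p^(-2))^2)^2) · ((q^4)^2)) / ((p^(-2))^2)) · ((q^2)^2)) / ((p^3)^2)) · p^4    [power of a product]
= ((((((p^(-2))^4) · ((q^4)^2)) / ((p^(-2))^2)) · ((q^2)^2)) / ((p^3)^2)) · p^4    [power of a power]
= ((((p^(-8) · ((q^4)^2)) / ((p^(-2))^2)) · ((q^2)^2)) / ((p^3)^2)) · p^4    [power of a power]
= ((((p^(-8) · q^8) / ((p^(-2))^2)) · ((q^2)^2)) / ((p^3)^2)) · p^4    [power of a power]
= ((((p^(-8) · q^8) / p^(-4)) · ((q^2)^2)) / ((p^3)^2)) · p^4    [power of a power]
= ((((p^(-8) · q^8) / p^(-4)) · q^4) / ((p^3)^2)) · p^4    [power of a power]
= ((((p^(-8) · q^8) / p^(-4)) · q^4) / p^6) · p^4    [power of a power]
= p^(-6)q^12    [quotient of powers; product of powers]

p^(-6)q^12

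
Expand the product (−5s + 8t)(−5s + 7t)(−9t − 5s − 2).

(−5s + 8t)(−5s + 7t)(−9t − 5s − 2)
= (25s² − 35st − 40st + 56t²)(−9t − 5s − 2)    [distributive law]
= (25s² − 75st + 56t²)(−9t − 5s − 2)    [combine like terms]
= −225s²t − 125s³ − 50s² + 675st² + 375s²t + 150st − 504t³ − 280st² − 112t²    [distributive law]
= 150s²t − 125s³ − 50s² + 395st² + 150st − 504t³ − 112t²    [combine like terms]

150s²t − 125s³ − 50s² + 395st² + 150st − 504t³ − 112t²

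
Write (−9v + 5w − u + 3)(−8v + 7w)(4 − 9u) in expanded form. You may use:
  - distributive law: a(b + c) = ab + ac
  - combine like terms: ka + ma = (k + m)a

(−9v + 5w − u + 3)(−8v + 7w)(4 − 9u)
= (72v² − 63vw − 40vw + 35w² + 8uv − 7uw − 24v + 21w)(4 − 9u)    [distributive law]
= (72v² − 103vw + 35w² + 8uv − 7uw − 24v + 21w)(4 − 9u)    [combine like terms]
= 288v² − 648uv² − 412vw + 927uvw + 140w² − 315uw² + 32uv − 72u²v − 28uw + 63u²w − 96v + 216uv + 84w − 189uw    [distributive law]
= 288v² − 648uv² − 412vw + 927uvw + 140w² − 315uw² + 248uv − 72u²v − 217uw + 63u²w − 96v + 84w    [combine like terms]

288v² − 648uv² − 412vw + 927uvw + 140w² − 315uw² + 248uv − 72u²v − 217uw + 63u²w − 96v + 84w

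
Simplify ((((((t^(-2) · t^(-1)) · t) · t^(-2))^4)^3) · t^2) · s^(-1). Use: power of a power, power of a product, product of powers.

((((((t^(-2) · t^(-1)) · t) · t^(-2))^4)^3) · t^2) · s^(-1)
= (((((t^(-2) · t^(-1)) · t) · t^(-2))^12) · t^2) · s^(-1)    [power of a power]
= (((((t^(-2) · t^(-1)) · t)^12) · ((t^(-2))^12)) · t^2) · s^(-1)    [power of a product]
= (((((t^(-2) · t^(-1))^12) · (t^12)) · ((t^(-2))^12)) · t^2) · s^(-1)    [power of a product]
= ((((((t^(-2))^12) · ((t^(-1))^12)) · (t^12)) · ((t^(-2))^12)) · t^2) · s^(-1)    [power of a product]
= ((((t^(-24) · ((t^(-1))^12)) · (t^12)) · ((t^(-2))^12)) · t^2) · s^(-1)    [power of a power]
= ((((t^(-24) · t^(-12)) · (t^12)) · ((t^(-2))^12)) · t^2) · s^(-1)    [power of a power]
= (((t^(-36) · (t^12)) · ((t^(-2))^12)) · t^2) · s^(-1)    [product of powers]
= ((t^(-24) · ((t^(-2))^12)) · t^2) · s^(-1)    [product of powers]
= ((t^(-24) · t^(-24)) · t^2) · s^(-1)    [power of a power]
= (t^(-48) · t^2) · s^(-1)    [product of powers]
= t^(-46) · s^(-1)    [product of powers]
= s^(-1)t^(-46)    [rearrange]

s^(-1)t^(-46)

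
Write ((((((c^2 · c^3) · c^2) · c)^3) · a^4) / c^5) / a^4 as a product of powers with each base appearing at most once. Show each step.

((((((c^2 · c^3) · c^2) · c)^3) · a^4) / c^5) / a^4
= ((((((c^2 · c^3) · c^2)^3) · (c^3)) · a^4) / c^5) / a^4    [power of a product]
= ((((((c^2 · c^3)^3) · ((c^2)^3)) · (c^3)) · a^4) / c^5) / a^4    [power of a product]
= (((((((c^2)^3) · ((c^3)^3)) · ((c^2)^3)) · (c^3)) · a^4) / c^5) / a^4    [power of a product]
= (((((c^6 · ((c^3)^3)) · ((c^2)^3)) · (c^3)) · a^4) / c^5) / a^4    [power of a power]
= (((((c^6 · c^9) · ((c^2)^3)) · (c^3)) · a^4) / c^5) / a^4    [power of a power]
= ((((c^15 · ((c^2)^3)) · (c^3)) · a^4) / c^5) / a^4    [product of powers]
= ((((c^15 · c^6) · (c^3)) · a^4) / c^5) / a^4    [power of a power]
= (((c^21 · (c^3)) · a^4) / c^5) / a^4    [product of powers]
= ((c^24 · a^4) / c^5) / a^4    [product of powers]
= c^19    [quotient of powers]

c^19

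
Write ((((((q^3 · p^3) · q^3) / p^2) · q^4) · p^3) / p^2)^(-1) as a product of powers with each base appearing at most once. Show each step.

((((((q^3 · p^3) · q^3) / p^2) · q^4) · p^3) / p^2)^(-1)
= ((((((q^3 · p^3) · q^3) / p^2) · q^4) · p^3)^(-1)) / ((p^2)^(-1))    [power of a quotient]
= ((((((q^3 · p^3) · q^3) / p^2) · q^4)^(-1)) · ((p^3)^(-1))) / ((p^2)^(-1))    [power of a product]
= ((((((q^3 · p^3) · q^3) / p^2)^(-1)) · ((q^4)^(-1))) · ((p^3)^(-1))) / ((p^2)^(-1))    [power of a product]
= ((((((q^3 · p^3) · q^3)^(-1)) / ((p^2)^(-1))) · ((q^4)^(-1))) · ((p^3)^(-1))) / ((p^2)^(-1))    [power of a quotient]
= ((((((q^3 · p^3)^(-1)) · ((q^3)^(-1))) / ((p^2)^(-1))) · ((q^4)^(-1))) · ((p^3)^(-1))) / ((p^2)^(-1))    [power of a product]
= (((((((q^3)^(-1)) · ((p^3)^(-1))) · ((q^3)^(-1))) / ((p^2)^(-1))) · ((q^4)^(-1))) · ((p^3)^(-1))) / ((p^2)^(-1))    [power of a product]
= (((((q^(-3) · ((p^3)^(-1))) · ((q^3)^(-1))) / ((p^2)^(-1))) · ((q^4)^(-1))) · ((p^3)^(-1))) / ((p^2)^(-1))    [power of a power]
= (((((q^(-3) · p^(-3)) · ((q^3)^(-1))) / ((p^2)^(-1))) · ((q^4)^(-1))) · ((p^3)^(-1))) / ((p^2)^(-1))    [power of a power]
= (((((q^(-3) · p^(-3)) · q^(-3)) / ((p^2)^(-1))) · ((q^4)^(-1))) · ((p^3)^(-1))) / ((p^2)^(-1))    [power of a power]
= (((((q^(-3) · p^(-3)) · q^(-3)) / p^(-2)) · ((q^4)^(-1))) · ((p^3)^(-1))) / ((p^2)^(-1))    [power of a power]
= (((((q^(-3) · p^(-3)) · q^(-3)) / p^(-2)) · q^(-4)) · ((p^3)^(-1))) / ((p^2)^(-1))    [power of a power]
= (((((q^(-3) · p^(-3)) · q^(-3)) / p^(-2)) · q^(-4)) · p^(-3)) / ((p^2)^(-1))    [power of a power]
= (((((q^(-3) · p^(-3)) · q^(-3)) / p^(-2)) · q^(-4)) · p^(-3)) / p^(-2)    [power of a power]
= p^(-2)q^(-10)    [quotient of powers; product of powers]

p^(-2)q^(-10)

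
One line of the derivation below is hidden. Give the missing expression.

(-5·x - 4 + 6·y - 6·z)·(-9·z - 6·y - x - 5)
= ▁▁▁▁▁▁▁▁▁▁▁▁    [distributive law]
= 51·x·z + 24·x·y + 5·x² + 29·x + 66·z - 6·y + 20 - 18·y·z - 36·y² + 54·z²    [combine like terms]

After distributive law, the bracketed line is:

45·x·z + 30·x·y + 5·x² + 25·x + 36·z + 24·y + 4·x + 20 - 54·y·z - 36·y² - 6·x·y - 30·y + 54·z² + 36·y·z + 6·x·z + 30·z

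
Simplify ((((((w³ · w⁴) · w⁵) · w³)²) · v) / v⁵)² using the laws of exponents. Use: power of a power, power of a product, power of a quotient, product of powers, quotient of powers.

((((((w³ · w⁴) · w⁵) · w³)²) · v) / v⁵)²
= ((((((w³ · w⁴) · w⁵) · w³)²) · v)²) / ((v⁵)²)    [power of a quotient]
= ((((((w³ · w⁴) · w⁵) · w³)²)²) · (v²)) / ((v⁵)²)    [power of a product]
= (((((w³ · w⁴) · w⁵) · w³)⁴) · (v²)) / ((v⁵)²)    [power of a power]
= (((((w³ · w⁴) · w⁵)⁴) · ((w³)⁴)) · (v²)) / ((v⁵)²)    [power of a product]
= (((((w³ · w⁴)⁴) · ((w⁵)⁴)) · ((w³)⁴)) · (v²)) / ((v⁵)²)    [power of a product]
= ((((((w³)⁴) · ((w⁴)⁴)) · ((w⁵)⁴)) · ((w³)⁴)) · (v²)) / ((v⁵)²)    [power of a product]
= ((((w¹² · ((w⁴)⁴)) · ((w⁵)⁴)) · ((w³)⁴)) · (v²)) / ((v⁵)²)    [power of a power]
= ((((w¹² · w¹⁶) · ((w⁵)⁴)) · ((w³)⁴)) · (v²)) / ((v⁵)²)    [power of a power]
= (((w²⁸ · ((w⁵)⁴)) · ((w³)⁴)) · (v²)) / ((v⁵)²)    [product of powers]
= (((w²⁸ · w²⁰) · ((w³)⁴)) · (v²)) / ((v⁵)²)    [power of a power]
= ((w⁴⁸ · ((w³)⁴)) · (v²)) / ((v⁵)²)    [product of powers]
= ((w⁴⁸ · w¹²) · (v²)) / ((v⁵)²)    [power of a power]
= (w⁶⁰ · (v²)) / ((v⁵)²)    [product of powers]
= (w⁶⁰ · v²) / v¹⁰    [power of a power]
= v⁻⁸w⁶⁰    [quotient of powers]

v⁻⁸w⁶⁰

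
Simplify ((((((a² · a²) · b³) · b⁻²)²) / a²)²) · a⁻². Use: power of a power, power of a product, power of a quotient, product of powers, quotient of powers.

((((((a² · a²) · b³) · b⁻²)²) / a²)²) · a⁻²
= ((((((a² · a²) · b³) · b⁻²)²)²) / ((a²)²)) · a⁻²    [power of a quotient]
= (((((a² · a²) · b³) · b⁻²)⁴) / ((a²)²)) · a⁻²    [power of a power]
= (((((a² · a²) · b³)⁴) · ((b⁻²)⁴)) / ((a²)²)) · a⁻²    [power of a product]
= (((((a² · a²)⁴) · ((b³)⁴)) · ((b⁻²)⁴)) / ((a²)²)) · a⁻²    [power of a product]
= ((((((a²)⁴) · ((a²)⁴)) · ((b³)⁴)) · ((b⁻²)⁴)) / ((a²)²)) · a⁻²    [power of a product]
= ((((a⁸ · ((a²)⁴)) · ((b³)⁴)) · ((b⁻²)⁴)) / ((a²)²)) · a⁻²    [power of a power]
= ((((a⁸ · a⁸) · ((b³)⁴)) · ((b⁻²)⁴)) / ((a²)²)) · a⁻²    [power of a power]
= (((a¹⁶ · ((b³)⁴)) · ((b⁻²)⁴)) / ((a²)²)) · a⁻²    [product of powers]
= (((a¹⁶ · b¹²) · ((b⁻²)⁴)) / ((a²)²)) · a⁻²    [power of a power]
= (((a¹⁶ · b¹²) · b⁻⁸) / ((a²)²)) · a⁻²    [power of a power]
= (((a¹⁶ · b¹²) · b⁻⁸) / a⁴) · a⁻²    [power of a power]
= a¹⁰·b⁴    [quotient of powers; product of powers]

a¹⁰·b⁴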